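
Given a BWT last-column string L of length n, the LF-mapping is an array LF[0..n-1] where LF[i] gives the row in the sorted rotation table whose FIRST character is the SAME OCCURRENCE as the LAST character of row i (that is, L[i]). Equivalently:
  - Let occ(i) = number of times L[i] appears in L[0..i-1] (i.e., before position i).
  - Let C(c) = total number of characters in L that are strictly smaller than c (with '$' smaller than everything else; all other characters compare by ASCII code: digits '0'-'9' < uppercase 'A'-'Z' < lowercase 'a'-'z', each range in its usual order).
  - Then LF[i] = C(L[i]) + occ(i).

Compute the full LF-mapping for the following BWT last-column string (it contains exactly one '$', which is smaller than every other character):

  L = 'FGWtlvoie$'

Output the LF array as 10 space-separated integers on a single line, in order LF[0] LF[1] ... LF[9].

Char counts: '$':1, 'F':1, 'G':1, 'W':1, 'e':1, 'i':1, 'l':1, 'o':1, 't':1, 'v':1
C (first-col start): C('$')=0, C('F')=1, C('G')=2, C('W')=3, C('e')=4, C('i')=5, C('l')=6, C('o')=7, C('t')=8, C('v')=9
L[0]='F': occ=0, LF[0]=C('F')+0=1+0=1
L[1]='G': occ=0, LF[1]=C('G')+0=2+0=2
L[2]='W': occ=0, LF[2]=C('W')+0=3+0=3
L[3]='t': occ=0, LF[3]=C('t')+0=8+0=8
L[4]='l': occ=0, LF[4]=C('l')+0=6+0=6
L[5]='v': occ=0, LF[5]=C('v')+0=9+0=9
L[6]='o': occ=0, LF[6]=C('o')+0=7+0=7
L[7]='i': occ=0, LF[7]=C('i')+0=5+0=5
L[8]='e': occ=0, LF[8]=C('e')+0=4+0=4
L[9]='$': occ=0, LF[9]=C('$')+0=0+0=0

Answer: 1 2 3 8 6 9 7 5 4 0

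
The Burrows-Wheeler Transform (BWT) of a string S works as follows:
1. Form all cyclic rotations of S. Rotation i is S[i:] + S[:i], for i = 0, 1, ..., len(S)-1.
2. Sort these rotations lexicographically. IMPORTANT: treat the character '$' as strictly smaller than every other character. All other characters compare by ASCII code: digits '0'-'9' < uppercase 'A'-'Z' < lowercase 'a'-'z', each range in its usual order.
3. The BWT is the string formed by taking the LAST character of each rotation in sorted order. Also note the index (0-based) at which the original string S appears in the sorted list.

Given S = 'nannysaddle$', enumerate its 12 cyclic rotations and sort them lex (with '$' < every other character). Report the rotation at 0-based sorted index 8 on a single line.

Answer: nnysaddle$na

Derivation:
All 12 rotations (rotation i = S[i:]+S[:i]):
  rot[0] = nannysaddle$
  rot[1] = annysaddle$n
  rot[2] = nnysaddle$na
  rot[3] = nysaddle$nan
  rot[4] = ysaddle$nann
  rot[5] = saddle$nanny
  rot[6] = addle$nannys
  rot[7] = ddle$nannysa
  rot[8] = dle$nannysad
  rot[9] = le$nannysadd
  rot[10] = e$nannysaddl
  rot[11] = $nannysaddle
Sorted (with $ < everything):
  sorted[0] = $nannysaddle
  sorted[1] = addle$nannys
  sorted[2] = annysaddle$n
  sorted[3] = ddle$nannysa
  sorted[4] = dle$nannysad
  sorted[5] = e$nannysaddl
  sorted[6] = le$nannysadd
  sorted[7] = nannysaddle$
  sorted[8] = nnysaddle$na
  sorted[9] = nysaddle$nan
  sorted[10] = saddle$nanny
  sorted[11] = ysaddle$nann
sorted[8] = nnysaddle$na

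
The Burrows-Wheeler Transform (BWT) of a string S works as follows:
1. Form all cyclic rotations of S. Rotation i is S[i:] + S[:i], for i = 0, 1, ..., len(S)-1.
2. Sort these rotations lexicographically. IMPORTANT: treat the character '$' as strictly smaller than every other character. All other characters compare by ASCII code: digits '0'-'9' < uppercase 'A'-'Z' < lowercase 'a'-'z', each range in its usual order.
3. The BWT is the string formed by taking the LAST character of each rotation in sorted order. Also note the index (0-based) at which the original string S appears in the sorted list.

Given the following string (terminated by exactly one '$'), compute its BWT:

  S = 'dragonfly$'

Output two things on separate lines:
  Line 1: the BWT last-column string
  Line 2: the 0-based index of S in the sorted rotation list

All 10 rotations (rotation i = S[i:]+S[:i]):
  rot[0] = dragonfly$
  rot[1] = ragonfly$d
  rot[2] = agonfly$dr
  rot[3] = gonfly$dra
  rot[4] = onfly$drag
  rot[5] = nfly$drago
  rot[6] = fly$dragon
  rot[7] = ly$dragonf
  rot[8] = y$dragonfl
  rot[9] = $dragonfly
Sorted (with $ < everything):
  sorted[0] = $dragonfly  (last char: 'y')
  sorted[1] = agonfly$dr  (last char: 'r')
  sorted[2] = dragonfly$  (last char: '$')
  sorted[3] = fly$dragon  (last char: 'n')
  sorted[4] = gonfly$dra  (last char: 'a')
  sorted[5] = ly$dragonf  (last char: 'f')
  sorted[6] = nfly$drago  (last char: 'o')
  sorted[7] = onfly$drag  (last char: 'g')
  sorted[8] = ragonfly$d  (last char: 'd')
  sorted[9] = y$dragonfl  (last char: 'l')
Last column: yr$nafogdl
Original string S is at sorted index 2

Answer: yr$nafogdl
2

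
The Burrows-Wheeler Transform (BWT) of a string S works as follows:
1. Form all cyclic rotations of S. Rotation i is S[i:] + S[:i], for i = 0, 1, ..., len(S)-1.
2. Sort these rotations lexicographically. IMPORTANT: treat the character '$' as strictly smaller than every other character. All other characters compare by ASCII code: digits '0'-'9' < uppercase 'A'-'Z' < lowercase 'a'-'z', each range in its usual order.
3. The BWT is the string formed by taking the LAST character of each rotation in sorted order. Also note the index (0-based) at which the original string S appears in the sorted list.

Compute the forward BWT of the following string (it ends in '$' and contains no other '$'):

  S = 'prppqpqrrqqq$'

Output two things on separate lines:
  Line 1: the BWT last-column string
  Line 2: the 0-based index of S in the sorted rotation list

Answer: qrpq$qpqrpprq
4

Derivation:
All 13 rotations (rotation i = S[i:]+S[:i]):
  rot[0] = prppqpqrrqqq$
  rot[1] = rppqpqrrqqq$p
  rot[2] = ppqpqrrqqq$pr
  rot[3] = pqpqrrqqq$prp
  rot[4] = qpqrrqqq$prpp
  rot[5] = pqrrqqq$prppq
  rot[6] = qrrqqq$prppqp
  rot[7] = rrqqq$prppqpq
  rot[8] = rqqq$prppqpqr
  rot[9] = qqq$prppqpqrr
  rot[10] = qq$prppqpqrrq
  rot[11] = q$prppqpqrrqq
  rot[12] = $prppqpqrrqqq
Sorted (with $ < everything):
  sorted[0] = $prppqpqrrqqq  (last char: 'q')
  sorted[1] = ppqpqrrqqq$pr  (last char: 'r')
  sorted[2] = pqpqrrqqq$prp  (last char: 'p')
  sorted[3] = pqrrqqq$prppq  (last char: 'q')
  sorted[4] = prppqpqrrqqq$  (last char: '$')
  sorted[5] = q$prppqpqrrqq  (last char: 'q')
  sorted[6] = qpqrrqqq$prpp  (last char: 'p')
  sorted[7] = qq$prppqpqrrq  (last char: 'q')
  sorted[8] = qqq$prppqpqrr  (last char: 'r')
  sorted[9] = qrrqqq$prppqp  (last char: 'p')
  sorted[10] = rppqpqrrqqq$p  (last char: 'p')
  sorted[11] = rqqq$prppqpqr  (last char: 'r')
  sorted[12] = rrqqq$prppqpq  (last char: 'q')
Last column: qrpq$qpqrpprq
Original string S is at sorted index 4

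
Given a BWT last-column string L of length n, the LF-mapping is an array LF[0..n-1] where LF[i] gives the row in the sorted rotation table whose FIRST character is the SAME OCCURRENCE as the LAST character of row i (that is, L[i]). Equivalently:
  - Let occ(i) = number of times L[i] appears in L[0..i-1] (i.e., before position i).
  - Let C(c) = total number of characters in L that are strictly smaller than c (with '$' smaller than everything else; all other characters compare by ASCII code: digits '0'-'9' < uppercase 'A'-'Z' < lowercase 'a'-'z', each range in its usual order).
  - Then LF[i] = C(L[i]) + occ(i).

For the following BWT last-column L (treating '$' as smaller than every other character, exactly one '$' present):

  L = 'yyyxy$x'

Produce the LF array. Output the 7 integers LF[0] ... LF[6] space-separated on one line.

Answer: 3 4 5 1 6 0 2

Derivation:
Char counts: '$':1, 'x':2, 'y':4
C (first-col start): C('$')=0, C('x')=1, C('y')=3
L[0]='y': occ=0, LF[0]=C('y')+0=3+0=3
L[1]='y': occ=1, LF[1]=C('y')+1=3+1=4
L[2]='y': occ=2, LF[2]=C('y')+2=3+2=5
L[3]='x': occ=0, LF[3]=C('x')+0=1+0=1
L[4]='y': occ=3, LF[4]=C('y')+3=3+3=6
L[5]='$': occ=0, LF[5]=C('$')+0=0+0=0
L[6]='x': occ=1, LF[6]=C('x')+1=1+1=2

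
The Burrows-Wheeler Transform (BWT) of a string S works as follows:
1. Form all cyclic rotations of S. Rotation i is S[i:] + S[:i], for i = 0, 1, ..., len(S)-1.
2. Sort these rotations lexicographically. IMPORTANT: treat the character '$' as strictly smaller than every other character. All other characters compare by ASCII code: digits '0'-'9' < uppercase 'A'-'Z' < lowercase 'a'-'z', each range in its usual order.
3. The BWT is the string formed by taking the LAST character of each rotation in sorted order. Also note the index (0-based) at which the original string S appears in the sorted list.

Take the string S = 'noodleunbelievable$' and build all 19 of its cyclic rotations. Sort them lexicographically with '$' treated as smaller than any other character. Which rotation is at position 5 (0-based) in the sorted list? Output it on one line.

Answer: e$noodleunbelievabl

Derivation:
All 19 rotations (rotation i = S[i:]+S[:i]):
  rot[0] = noodleunbelievable$
  rot[1] = oodleunbelievable$n
  rot[2] = odleunbelievable$no
  rot[3] = dleunbelievable$noo
  rot[4] = leunbelievable$nood
  rot[5] = eunbelievable$noodl
  rot[6] = unbelievable$noodle
  rot[7] = nbelievable$noodleu
  rot[8] = believable$noodleun
  rot[9] = elievable$noodleunb
  rot[10] = lievable$noodleunbe
  rot[11] = ievable$noodleunbel
  rot[12] = evable$noodleunbeli
  rot[13] = vable$noodleunbelie
  rot[14] = able$noodleunbeliev
  rot[15] = ble$noodleunbelieva
  rot[16] = le$noodleunbelievab
  rot[17] = e$noodleunbelievabl
  rot[18] = $noodleunbelievable
Sorted (with $ < everything):
  sorted[0] = $noodleunbelievable
  sorted[1] = able$noodleunbeliev
  sorted[2] = believable$noodleun
  sorted[3] = ble$noodleunbelieva
  sorted[4] = dleunbelievable$noo
  sorted[5] = e$noodleunbelievabl
  sorted[6] = elievable$noodleunb
  sorted[7] = eunbelievable$noodl
  sorted[8] = evable$noodleunbeli
  sorted[9] = ievable$noodleunbel
  sorted[10] = le$noodleunbelievab
  sorted[11] = leunbelievable$nood
  sorted[12] = lievable$noodleunbe
  sorted[13] = nbelievable$noodleu
  sorted[14] = noodleunbelievable$
  sorted[15] = odleunbelievable$no
  sorted[16] = oodleunbelievable$n
  sorted[17] = unbelievable$noodle
  sorted[18] = vable$noodleunbelie
sorted[5] = e$noodleunbelievabl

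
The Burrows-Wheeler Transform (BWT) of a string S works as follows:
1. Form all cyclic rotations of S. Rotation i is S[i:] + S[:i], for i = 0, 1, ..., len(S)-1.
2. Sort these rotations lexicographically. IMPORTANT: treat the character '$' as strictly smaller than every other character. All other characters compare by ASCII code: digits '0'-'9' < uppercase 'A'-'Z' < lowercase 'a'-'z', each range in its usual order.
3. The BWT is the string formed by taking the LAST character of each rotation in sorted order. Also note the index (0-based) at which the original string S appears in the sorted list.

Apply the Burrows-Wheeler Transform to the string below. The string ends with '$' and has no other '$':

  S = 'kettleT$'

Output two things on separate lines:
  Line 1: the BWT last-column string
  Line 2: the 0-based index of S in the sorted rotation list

All 8 rotations (rotation i = S[i:]+S[:i]):
  rot[0] = kettleT$
  rot[1] = ettleT$k
  rot[2] = ttleT$ke
  rot[3] = tleT$ket
  rot[4] = leT$kett
  rot[5] = eT$kettl
  rot[6] = T$kettle
  rot[7] = $kettleT
Sorted (with $ < everything):
  sorted[0] = $kettleT  (last char: 'T')
  sorted[1] = T$kettle  (last char: 'e')
  sorted[2] = eT$kettl  (last char: 'l')
  sorted[3] = ettleT$k  (last char: 'k')
  sorted[4] = kettleT$  (last char: '$')
  sorted[5] = leT$kett  (last char: 't')
  sorted[6] = tleT$ket  (last char: 't')
  sorted[7] = ttleT$ke  (last char: 'e')
Last column: Telk$tte
Original string S is at sorted index 4

Answer: Telk$tte
4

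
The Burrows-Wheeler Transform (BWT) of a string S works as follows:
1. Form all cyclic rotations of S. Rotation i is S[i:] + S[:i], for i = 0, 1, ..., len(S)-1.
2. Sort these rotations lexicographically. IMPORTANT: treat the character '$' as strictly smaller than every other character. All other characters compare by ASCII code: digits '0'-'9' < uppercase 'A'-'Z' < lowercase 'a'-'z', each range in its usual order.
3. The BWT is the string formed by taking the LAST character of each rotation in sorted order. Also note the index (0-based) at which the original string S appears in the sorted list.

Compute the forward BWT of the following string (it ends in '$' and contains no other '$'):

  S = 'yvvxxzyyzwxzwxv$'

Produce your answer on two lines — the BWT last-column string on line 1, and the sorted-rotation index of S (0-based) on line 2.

All 16 rotations (rotation i = S[i:]+S[:i]):
  rot[0] = yvvxxzyyzwxzwxv$
  rot[1] = vvxxzyyzwxzwxv$y
  rot[2] = vxxzyyzwxzwxv$yv
  rot[3] = xxzyyzwxzwxv$yvv
  rot[4] = xzyyzwxzwxv$yvvx
  rot[5] = zyyzwxzwxv$yvvxx
  rot[6] = yyzwxzwxv$yvvxxz
  rot[7] = yzwxzwxv$yvvxxzy
  rot[8] = zwxzwxv$yvvxxzyy
  rot[9] = wxzwxv$yvvxxzyyz
  rot[10] = xzwxv$yvvxxzyyzw
  rot[11] = zwxv$yvvxxzyyzwx
  rot[12] = wxv$yvvxxzyyzwxz
  rot[13] = xv$yvvxxzyyzwxzw
  rot[14] = v$yvvxxzyyzwxzwx
  rot[15] = $yvvxxzyyzwxzwxv
Sorted (with $ < everything):
  sorted[0] = $yvvxxzyyzwxzwxv  (last char: 'v')
  sorted[1] = v$yvvxxzyyzwxzwx  (last char: 'x')
  sorted[2] = vvxxzyyzwxzwxv$y  (last char: 'y')
  sorted[3] = vxxzyyzwxzwxv$yv  (last char: 'v')
  sorted[4] = wxv$yvvxxzyyzwxz  (last char: 'z')
  sorted[5] = wxzwxv$yvvxxzyyz  (last char: 'z')
  sorted[6] = xv$yvvxxzyyzwxzw  (last char: 'w')
  sorted[7] = xxzyyzwxzwxv$yvv  (last char: 'v')
  sorted[8] = xzwxv$yvvxxzyyzw  (last char: 'w')
  sorted[9] = xzyyzwxzwxv$yvvx  (last char: 'x')
  sorted[10] = yvvxxzyyzwxzwxv$  (last char: '$')
  sorted[11] = yyzwxzwxv$yvvxxz  (last char: 'z')
  sorted[12] = yzwxzwxv$yvvxxzy  (last char: 'y')
  sorted[13] = zwxv$yvvxxzyyzwx  (last char: 'x')
  sorted[14] = zwxzwxv$yvvxxzyy  (last char: 'y')
  sorted[15] = zyyzwxzwxv$yvvxx  (last char: 'x')
Last column: vxyvzzwvwx$zyxyx
Original string S is at sorted index 10

Answer: vxyvzzwvwx$zyxyx
10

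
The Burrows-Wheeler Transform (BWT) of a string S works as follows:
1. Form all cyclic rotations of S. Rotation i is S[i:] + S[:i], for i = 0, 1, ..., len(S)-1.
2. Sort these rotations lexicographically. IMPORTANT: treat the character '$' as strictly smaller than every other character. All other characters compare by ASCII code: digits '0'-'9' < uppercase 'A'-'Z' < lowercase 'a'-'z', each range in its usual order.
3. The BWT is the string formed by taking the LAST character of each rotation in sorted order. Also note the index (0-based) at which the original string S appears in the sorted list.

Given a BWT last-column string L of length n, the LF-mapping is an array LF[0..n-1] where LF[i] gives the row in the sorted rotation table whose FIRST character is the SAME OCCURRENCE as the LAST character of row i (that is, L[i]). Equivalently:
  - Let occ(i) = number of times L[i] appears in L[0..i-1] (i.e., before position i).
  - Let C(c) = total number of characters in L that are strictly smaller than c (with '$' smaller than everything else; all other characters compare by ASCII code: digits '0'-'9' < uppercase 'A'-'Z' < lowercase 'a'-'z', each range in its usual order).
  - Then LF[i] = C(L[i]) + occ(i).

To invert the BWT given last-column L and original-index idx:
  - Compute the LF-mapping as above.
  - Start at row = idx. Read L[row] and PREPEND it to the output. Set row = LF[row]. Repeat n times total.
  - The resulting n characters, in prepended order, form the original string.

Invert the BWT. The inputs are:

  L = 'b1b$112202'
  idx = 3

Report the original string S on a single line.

LF mapping: 8 2 9 0 3 4 5 6 1 7
Walk LF starting at row 3, prepending L[row]:
  step 1: row=3, L[3]='$', prepend. Next row=LF[3]=0
  step 2: row=0, L[0]='b', prepend. Next row=LF[0]=8
  step 3: row=8, L[8]='0', prepend. Next row=LF[8]=1
  step 4: row=1, L[1]='1', prepend. Next row=LF[1]=2
  step 5: row=2, L[2]='b', prepend. Next row=LF[2]=9
  step 6: row=9, L[9]='2', prepend. Next row=LF[9]=7
  step 7: row=7, L[7]='2', prepend. Next row=LF[7]=6
  step 8: row=6, L[6]='2', prepend. Next row=LF[6]=5
  step 9: row=5, L[5]='1', prepend. Next row=LF[5]=4
  step 10: row=4, L[4]='1', prepend. Next row=LF[4]=3
Reversed output: 11222b10b$

Answer: 11222b10b$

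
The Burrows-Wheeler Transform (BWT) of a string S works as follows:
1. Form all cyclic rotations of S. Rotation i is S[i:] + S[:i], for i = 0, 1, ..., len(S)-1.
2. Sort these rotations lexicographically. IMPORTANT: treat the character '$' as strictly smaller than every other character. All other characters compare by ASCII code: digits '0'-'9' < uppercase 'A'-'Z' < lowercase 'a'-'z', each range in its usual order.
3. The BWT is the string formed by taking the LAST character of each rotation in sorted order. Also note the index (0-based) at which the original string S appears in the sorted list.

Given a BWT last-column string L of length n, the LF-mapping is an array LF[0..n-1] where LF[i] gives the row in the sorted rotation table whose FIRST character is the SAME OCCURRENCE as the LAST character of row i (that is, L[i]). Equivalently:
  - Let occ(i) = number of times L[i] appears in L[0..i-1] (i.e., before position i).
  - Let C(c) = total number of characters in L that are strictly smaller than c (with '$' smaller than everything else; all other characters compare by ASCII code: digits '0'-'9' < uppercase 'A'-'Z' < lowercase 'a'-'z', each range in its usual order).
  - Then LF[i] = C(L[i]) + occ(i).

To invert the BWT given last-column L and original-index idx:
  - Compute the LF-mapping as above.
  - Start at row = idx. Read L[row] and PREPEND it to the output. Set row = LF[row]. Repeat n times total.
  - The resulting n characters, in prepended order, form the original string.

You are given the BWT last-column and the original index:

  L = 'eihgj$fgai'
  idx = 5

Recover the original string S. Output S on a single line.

LF mapping: 2 7 6 4 9 0 3 5 1 8
Walk LF starting at row 5, prepending L[row]:
  step 1: row=5, L[5]='$', prepend. Next row=LF[5]=0
  step 2: row=0, L[0]='e', prepend. Next row=LF[0]=2
  step 3: row=2, L[2]='h', prepend. Next row=LF[2]=6
  step 4: row=6, L[6]='f', prepend. Next row=LF[6]=3
  step 5: row=3, L[3]='g', prepend. Next row=LF[3]=4
  step 6: row=4, L[4]='j', prepend. Next row=LF[4]=9
  step 7: row=9, L[9]='i', prepend. Next row=LF[9]=8
  step 8: row=8, L[8]='a', prepend. Next row=LF[8]=1
  step 9: row=1, L[1]='i', prepend. Next row=LF[1]=7
  step 10: row=7, L[7]='g', prepend. Next row=LF[7]=5
Reversed output: giaijgfhe$

Answer: giaijgfhe$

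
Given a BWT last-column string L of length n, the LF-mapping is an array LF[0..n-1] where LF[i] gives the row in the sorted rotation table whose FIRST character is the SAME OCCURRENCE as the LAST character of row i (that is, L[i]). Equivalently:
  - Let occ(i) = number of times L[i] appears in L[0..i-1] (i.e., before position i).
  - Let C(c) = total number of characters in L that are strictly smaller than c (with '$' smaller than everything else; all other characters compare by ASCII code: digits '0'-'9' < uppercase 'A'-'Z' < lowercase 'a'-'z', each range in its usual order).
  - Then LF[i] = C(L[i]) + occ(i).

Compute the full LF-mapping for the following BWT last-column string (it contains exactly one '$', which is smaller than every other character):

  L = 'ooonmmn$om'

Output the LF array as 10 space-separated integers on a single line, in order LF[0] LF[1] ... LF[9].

Answer: 6 7 8 4 1 2 5 0 9 3

Derivation:
Char counts: '$':1, 'm':3, 'n':2, 'o':4
C (first-col start): C('$')=0, C('m')=1, C('n')=4, C('o')=6
L[0]='o': occ=0, LF[0]=C('o')+0=6+0=6
L[1]='o': occ=1, LF[1]=C('o')+1=6+1=7
L[2]='o': occ=2, LF[2]=C('o')+2=6+2=8
L[3]='n': occ=0, LF[3]=C('n')+0=4+0=4
L[4]='m': occ=0, LF[4]=C('m')+0=1+0=1
L[5]='m': occ=1, LF[5]=C('m')+1=1+1=2
L[6]='n': occ=1, LF[6]=C('n')+1=4+1=5
L[7]='$': occ=0, LF[7]=C('$')+0=0+0=0
L[8]='o': occ=3, LF[8]=C('o')+3=6+3=9
L[9]='m': occ=2, LF[9]=C('m')+2=1+2=3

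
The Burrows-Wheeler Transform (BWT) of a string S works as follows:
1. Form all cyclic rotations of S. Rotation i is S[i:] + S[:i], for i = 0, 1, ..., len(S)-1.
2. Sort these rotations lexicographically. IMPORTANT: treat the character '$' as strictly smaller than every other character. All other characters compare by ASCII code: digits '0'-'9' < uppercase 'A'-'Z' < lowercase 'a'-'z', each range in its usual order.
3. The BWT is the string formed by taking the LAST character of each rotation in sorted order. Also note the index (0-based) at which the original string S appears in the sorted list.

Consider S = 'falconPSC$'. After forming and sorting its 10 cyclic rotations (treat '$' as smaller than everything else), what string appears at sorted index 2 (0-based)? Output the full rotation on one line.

All 10 rotations (rotation i = S[i:]+S[:i]):
  rot[0] = falconPSC$
  rot[1] = alconPSC$f
  rot[2] = lconPSC$fa
  rot[3] = conPSC$fal
  rot[4] = onPSC$falc
  rot[5] = nPSC$falco
  rot[6] = PSC$falcon
  rot[7] = SC$falconP
  rot[8] = C$falconPS
  rot[9] = $falconPSC
Sorted (with $ < everything):
  sorted[0] = $falconPSC
  sorted[1] = C$falconPS
  sorted[2] = PSC$falcon
  sorted[3] = SC$falconP
  sorted[4] = alconPSC$f
  sorted[5] = conPSC$fal
  sorted[6] = falconPSC$
  sorted[7] = lconPSC$fa
  sorted[8] = nPSC$falco
  sorted[9] = onPSC$falc
sorted[2] = PSC$falcon

Answer: PSC$falcon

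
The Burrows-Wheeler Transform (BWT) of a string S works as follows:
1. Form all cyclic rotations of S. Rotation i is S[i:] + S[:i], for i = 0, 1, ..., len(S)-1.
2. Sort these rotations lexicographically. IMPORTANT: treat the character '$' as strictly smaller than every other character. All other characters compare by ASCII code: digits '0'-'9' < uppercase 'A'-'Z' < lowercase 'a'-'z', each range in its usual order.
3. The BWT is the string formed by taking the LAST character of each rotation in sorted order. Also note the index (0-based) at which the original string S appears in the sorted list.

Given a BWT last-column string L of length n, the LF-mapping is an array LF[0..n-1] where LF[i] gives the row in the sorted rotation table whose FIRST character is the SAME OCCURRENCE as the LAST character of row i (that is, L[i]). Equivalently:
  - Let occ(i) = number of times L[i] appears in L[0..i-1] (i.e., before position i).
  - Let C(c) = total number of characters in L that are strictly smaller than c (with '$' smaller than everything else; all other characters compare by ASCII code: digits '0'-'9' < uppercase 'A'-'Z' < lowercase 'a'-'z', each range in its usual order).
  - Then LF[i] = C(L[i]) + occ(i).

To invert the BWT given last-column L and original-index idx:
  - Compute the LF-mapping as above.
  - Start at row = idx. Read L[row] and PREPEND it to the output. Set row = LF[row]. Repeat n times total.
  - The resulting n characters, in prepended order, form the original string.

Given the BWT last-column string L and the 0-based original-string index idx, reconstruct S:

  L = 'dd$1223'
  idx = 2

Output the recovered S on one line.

Answer: 23d12d$

Derivation:
LF mapping: 5 6 0 1 2 3 4
Walk LF starting at row 2, prepending L[row]:
  step 1: row=2, L[2]='$', prepend. Next row=LF[2]=0
  step 2: row=0, L[0]='d', prepend. Next row=LF[0]=5
  step 3: row=5, L[5]='2', prepend. Next row=LF[5]=3
  step 4: row=3, L[3]='1', prepend. Next row=LF[3]=1
  step 5: row=1, L[1]='d', prepend. Next row=LF[1]=6
  step 6: row=6, L[6]='3', prepend. Next row=LF[6]=4
  step 7: row=4, L[4]='2', prepend. Next row=LF[4]=2
Reversed output: 23d12d$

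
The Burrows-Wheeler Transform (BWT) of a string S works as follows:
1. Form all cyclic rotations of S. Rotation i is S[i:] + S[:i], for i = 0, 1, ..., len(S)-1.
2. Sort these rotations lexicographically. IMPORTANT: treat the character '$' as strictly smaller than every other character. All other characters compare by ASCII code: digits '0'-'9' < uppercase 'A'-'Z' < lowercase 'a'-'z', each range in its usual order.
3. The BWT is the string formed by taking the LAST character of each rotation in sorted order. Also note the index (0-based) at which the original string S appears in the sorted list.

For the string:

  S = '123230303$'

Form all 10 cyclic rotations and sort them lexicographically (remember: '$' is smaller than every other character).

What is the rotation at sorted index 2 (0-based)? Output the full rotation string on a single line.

Answer: 0303$12323

Derivation:
All 10 rotations (rotation i = S[i:]+S[:i]):
  rot[0] = 123230303$
  rot[1] = 23230303$1
  rot[2] = 3230303$12
  rot[3] = 230303$123
  rot[4] = 30303$1232
  rot[5] = 0303$12323
  rot[6] = 303$123230
  rot[7] = 03$1232303
  rot[8] = 3$12323030
  rot[9] = $123230303
Sorted (with $ < everything):
  sorted[0] = $123230303
  sorted[1] = 03$1232303
  sorted[2] = 0303$12323
  sorted[3] = 123230303$
  sorted[4] = 230303$123
  sorted[5] = 23230303$1
  sorted[6] = 3$12323030
  sorted[7] = 303$123230
  sorted[8] = 30303$1232
  sorted[9] = 3230303$12
sorted[2] = 0303$12323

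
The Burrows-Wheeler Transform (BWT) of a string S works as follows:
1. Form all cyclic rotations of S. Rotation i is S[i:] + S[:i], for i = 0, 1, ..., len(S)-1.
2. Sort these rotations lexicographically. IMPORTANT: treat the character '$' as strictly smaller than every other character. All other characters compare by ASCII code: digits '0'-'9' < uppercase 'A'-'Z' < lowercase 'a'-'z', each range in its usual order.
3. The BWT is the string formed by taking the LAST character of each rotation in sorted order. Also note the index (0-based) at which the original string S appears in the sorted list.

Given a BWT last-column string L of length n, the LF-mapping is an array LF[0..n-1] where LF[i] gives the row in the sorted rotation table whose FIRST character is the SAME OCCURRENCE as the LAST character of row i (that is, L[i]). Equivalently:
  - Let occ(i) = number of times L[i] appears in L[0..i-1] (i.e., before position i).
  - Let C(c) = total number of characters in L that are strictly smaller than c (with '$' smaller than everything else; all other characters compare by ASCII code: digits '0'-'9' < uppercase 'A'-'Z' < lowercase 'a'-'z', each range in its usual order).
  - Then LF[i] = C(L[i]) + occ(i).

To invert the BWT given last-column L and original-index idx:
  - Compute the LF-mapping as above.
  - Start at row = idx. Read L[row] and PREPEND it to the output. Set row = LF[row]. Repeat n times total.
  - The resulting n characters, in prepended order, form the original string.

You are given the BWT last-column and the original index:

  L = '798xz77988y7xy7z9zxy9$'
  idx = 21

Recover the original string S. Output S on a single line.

Answer: zyx7877x9zxyz79y98897$

Derivation:
LF mapping: 1 9 6 13 19 2 3 10 7 8 16 4 14 17 5 20 11 21 15 18 12 0
Walk LF starting at row 21, prepending L[row]:
  step 1: row=21, L[21]='$', prepend. Next row=LF[21]=0
  step 2: row=0, L[0]='7', prepend. Next row=LF[0]=1
  step 3: row=1, L[1]='9', prepend. Next row=LF[1]=9
  step 4: row=9, L[9]='8', prepend. Next row=LF[9]=8
  step 5: row=8, L[8]='8', prepend. Next row=LF[8]=7
  step 6: row=7, L[7]='9', prepend. Next row=LF[7]=10
  step 7: row=10, L[10]='y', prepend. Next row=LF[10]=16
  step 8: row=16, L[16]='9', prepend. Next row=LF[16]=11
  step 9: row=11, L[11]='7', prepend. Next row=LF[11]=4
  step 10: row=4, L[4]='z', prepend. Next row=LF[4]=19
  step 11: row=19, L[19]='y', prepend. Next row=LF[19]=18
  step 12: row=18, L[18]='x', prepend. Next row=LF[18]=15
  step 13: row=15, L[15]='z', prepend. Next row=LF[15]=20
  step 14: row=20, L[20]='9', prepend. Next row=LF[20]=12
  step 15: row=12, L[12]='x', prepend. Next row=LF[12]=14
  step 16: row=14, L[14]='7', prepend. Next row=LF[14]=5
  step 17: row=5, L[5]='7', prepend. Next row=LF[5]=2
  step 18: row=2, L[2]='8', prepend. Next row=LF[2]=6
  step 19: row=6, L[6]='7', prepend. Next row=LF[6]=3
  step 20: row=3, L[3]='x', prepend. Next row=LF[3]=13
  step 21: row=13, L[13]='y', prepend. Next row=LF[13]=17
  step 22: row=17, L[17]='z', prepend. Next row=LF[17]=21
Reversed output: zyx7877x9zxyz79y98897$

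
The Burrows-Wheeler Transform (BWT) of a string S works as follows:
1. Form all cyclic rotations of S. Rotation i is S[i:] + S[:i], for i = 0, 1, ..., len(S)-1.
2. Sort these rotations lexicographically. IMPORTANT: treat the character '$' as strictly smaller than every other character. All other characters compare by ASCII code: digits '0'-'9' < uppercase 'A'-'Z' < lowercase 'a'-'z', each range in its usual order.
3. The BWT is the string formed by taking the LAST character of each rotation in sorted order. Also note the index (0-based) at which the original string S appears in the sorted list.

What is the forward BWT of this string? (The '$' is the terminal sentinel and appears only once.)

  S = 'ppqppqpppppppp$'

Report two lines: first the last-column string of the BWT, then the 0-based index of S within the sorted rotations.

All 15 rotations (rotation i = S[i:]+S[:i]):
  rot[0] = ppqppqpppppppp$
  rot[1] = pqppqpppppppp$p
  rot[2] = qppqpppppppp$pp
  rot[3] = ppqpppppppp$ppq
  rot[4] = pqpppppppp$ppqp
  rot[5] = qpppppppp$ppqpp
  rot[6] = pppppppp$ppqppq
  rot[7] = ppppppp$ppqppqp
  rot[8] = pppppp$ppqppqpp
  rot[9] = ppppp$ppqppqppp
  rot[10] = pppp$ppqppqpppp
  rot[11] = ppp$ppqppqppppp
  rot[12] = pp$ppqppqpppppp
  rot[13] = p$ppqppqppppppp
  rot[14] = $ppqppqpppppppp
Sorted (with $ < everything):
  sorted[0] = $ppqppqpppppppp  (last char: 'p')
  sorted[1] = p$ppqppqppppppp  (last char: 'p')
  sorted[2] = pp$ppqppqpppppp  (last char: 'p')
  sorted[3] = ppp$ppqppqppppp  (last char: 'p')
  sorted[4] = pppp$ppqppqpppp  (last char: 'p')
  sorted[5] = ppppp$ppqppqppp  (last char: 'p')
  sorted[6] = pppppp$ppqppqpp  (last char: 'p')
  sorted[7] = ppppppp$ppqppqp  (last char: 'p')
  sorted[8] = pppppppp$ppqppq  (last char: 'q')
  sorted[9] = ppqpppppppp$ppq  (last char: 'q')
  sorted[10] = ppqppqpppppppp$  (last char: '$')
  sorted[11] = pqpppppppp$ppqp  (last char: 'p')
  sorted[12] = pqppqpppppppp$p  (last char: 'p')
  sorted[13] = qpppppppp$ppqpp  (last char: 'p')
  sorted[14] = qppqpppppppp$pp  (last char: 'p')
Last column: ppppppppqq$pppp
Original string S is at sorted index 10

Answer: ppppppppqq$pppp
10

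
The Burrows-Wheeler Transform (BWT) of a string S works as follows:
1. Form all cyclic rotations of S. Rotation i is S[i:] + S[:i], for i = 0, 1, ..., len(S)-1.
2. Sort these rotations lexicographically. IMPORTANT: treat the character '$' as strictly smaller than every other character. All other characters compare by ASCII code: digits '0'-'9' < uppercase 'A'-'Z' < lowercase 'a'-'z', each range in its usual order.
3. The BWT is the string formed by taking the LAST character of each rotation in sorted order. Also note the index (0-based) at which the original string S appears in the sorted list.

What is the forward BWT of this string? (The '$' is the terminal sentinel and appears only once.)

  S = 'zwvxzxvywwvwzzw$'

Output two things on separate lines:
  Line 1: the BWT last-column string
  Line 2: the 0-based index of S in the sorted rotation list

Answer: wwwxzwzyvzvvz$xw
13

Derivation:
All 16 rotations (rotation i = S[i:]+S[:i]):
  rot[0] = zwvxzxvywwvwzzw$
  rot[1] = wvxzxvywwvwzzw$z
  rot[2] = vxzxvywwvwzzw$zw
  rot[3] = xzxvywwvwzzw$zwv
  rot[4] = zxvywwvwzzw$zwvx
  rot[5] = xvywwvwzzw$zwvxz
  rot[6] = vywwvwzzw$zwvxzx
  rot[7] = ywwvwzzw$zwvxzxv
  rot[8] = wwvwzzw$zwvxzxvy
  rot[9] = wvwzzw$zwvxzxvyw
  rot[10] = vwzzw$zwvxzxvyww
  rot[11] = wzzw$zwvxzxvywwv
  rot[12] = zzw$zwvxzxvywwvw
  rot[13] = zw$zwvxzxvywwvwz
  rot[14] = w$zwvxzxvywwvwzz
  rot[15] = $zwvxzxvywwvwzzw
Sorted (with $ < everything):
  sorted[0] = $zwvxzxvywwvwzzw  (last char: 'w')
  sorted[1] = vwzzw$zwvxzxvyww  (last char: 'w')
  sorted[2] = vxzxvywwvwzzw$zw  (last char: 'w')
  sorted[3] = vywwvwzzw$zwvxzx  (last char: 'x')
  sorted[4] = w$zwvxzxvywwvwzz  (last char: 'z')
  sorted[5] = wvwzzw$zwvxzxvyw  (last char: 'w')
  sorted[6] = wvxzxvywwvwzzw$z  (last char: 'z')
  sorted[7] = wwvwzzw$zwvxzxvy  (last char: 'y')
  sorted[8] = wzzw$zwvxzxvywwv  (last char: 'v')
  sorted[9] = xvywwvwzzw$zwvxz  (last char: 'z')
  sorted[10] = xzxvywwvwzzw$zwv  (last char: 'v')
  sorted[11] = ywwvwzzw$zwvxzxv  (last char: 'v')
  sorted[12] = zw$zwvxzxvywwvwz  (last char: 'z')
  sorted[13] = zwvxzxvywwvwzzw$  (last char: '$')
  sorted[14] = zxvywwvwzzw$zwvx  (last char: 'x')
  sorted[15] = zzw$zwvxzxvywwvw  (last char: 'w')
Last column: wwwxzwzyvzvvz$xw
Original string S is at sorted index 13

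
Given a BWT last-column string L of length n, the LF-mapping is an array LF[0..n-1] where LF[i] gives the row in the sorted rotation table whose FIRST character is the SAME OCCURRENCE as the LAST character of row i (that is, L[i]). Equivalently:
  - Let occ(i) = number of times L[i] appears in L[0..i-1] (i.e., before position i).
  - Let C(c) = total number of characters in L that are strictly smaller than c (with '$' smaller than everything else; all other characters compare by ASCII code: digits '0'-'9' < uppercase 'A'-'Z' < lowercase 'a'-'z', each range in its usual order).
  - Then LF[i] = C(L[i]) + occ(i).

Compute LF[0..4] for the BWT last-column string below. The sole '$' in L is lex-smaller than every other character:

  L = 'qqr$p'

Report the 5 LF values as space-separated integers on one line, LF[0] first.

Char counts: '$':1, 'p':1, 'q':2, 'r':1
C (first-col start): C('$')=0, C('p')=1, C('q')=2, C('r')=4
L[0]='q': occ=0, LF[0]=C('q')+0=2+0=2
L[1]='q': occ=1, LF[1]=C('q')+1=2+1=3
L[2]='r': occ=0, LF[2]=C('r')+0=4+0=4
L[3]='$': occ=0, LF[3]=C('$')+0=0+0=0
L[4]='p': occ=0, LF[4]=C('p')+0=1+0=1

Answer: 2 3 4 0 1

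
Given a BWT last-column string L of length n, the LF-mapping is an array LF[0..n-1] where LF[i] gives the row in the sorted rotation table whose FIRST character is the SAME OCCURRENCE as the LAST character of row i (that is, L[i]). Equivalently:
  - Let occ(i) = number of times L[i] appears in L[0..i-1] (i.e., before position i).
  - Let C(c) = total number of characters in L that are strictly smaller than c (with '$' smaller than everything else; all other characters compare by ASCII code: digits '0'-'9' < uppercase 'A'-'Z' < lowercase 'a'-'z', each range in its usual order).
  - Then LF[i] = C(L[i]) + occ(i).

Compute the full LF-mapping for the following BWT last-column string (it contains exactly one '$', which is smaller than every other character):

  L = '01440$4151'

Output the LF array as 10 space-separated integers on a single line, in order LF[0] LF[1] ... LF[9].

Char counts: '$':1, '0':2, '1':3, '4':3, '5':1
C (first-col start): C('$')=0, C('0')=1, C('1')=3, C('4')=6, C('5')=9
L[0]='0': occ=0, LF[0]=C('0')+0=1+0=1
L[1]='1': occ=0, LF[1]=C('1')+0=3+0=3
L[2]='4': occ=0, LF[2]=C('4')+0=6+0=6
L[3]='4': occ=1, LF[3]=C('4')+1=6+1=7
L[4]='0': occ=1, LF[4]=C('0')+1=1+1=2
L[5]='$': occ=0, LF[5]=C('$')+0=0+0=0
L[6]='4': occ=2, LF[6]=C('4')+2=6+2=8
L[7]='1': occ=1, LF[7]=C('1')+1=3+1=4
L[8]='5': occ=0, LF[8]=C('5')+0=9+0=9
L[9]='1': occ=2, LF[9]=C('1')+2=3+2=5

Answer: 1 3 6 7 2 0 8 4 9 5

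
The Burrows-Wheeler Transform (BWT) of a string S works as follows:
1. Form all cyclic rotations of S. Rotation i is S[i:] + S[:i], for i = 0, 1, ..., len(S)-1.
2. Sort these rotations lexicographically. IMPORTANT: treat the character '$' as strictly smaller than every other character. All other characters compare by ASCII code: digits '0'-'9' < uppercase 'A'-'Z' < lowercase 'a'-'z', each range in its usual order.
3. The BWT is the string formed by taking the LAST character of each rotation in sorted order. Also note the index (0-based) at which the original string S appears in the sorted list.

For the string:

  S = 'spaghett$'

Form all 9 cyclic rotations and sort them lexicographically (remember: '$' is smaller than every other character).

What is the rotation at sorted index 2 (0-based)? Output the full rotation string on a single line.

Answer: ett$spagh

Derivation:
All 9 rotations (rotation i = S[i:]+S[:i]):
  rot[0] = spaghett$
  rot[1] = paghett$s
  rot[2] = aghett$sp
  rot[3] = ghett$spa
  rot[4] = hett$spag
  rot[5] = ett$spagh
  rot[6] = tt$spaghe
  rot[7] = t$spaghet
  rot[8] = $spaghett
Sorted (with $ < everything):
  sorted[0] = $spaghett
  sorted[1] = aghett$sp
  sorted[2] = ett$spagh
  sorted[3] = ghett$spa
  sorted[4] = hett$spag
  sorted[5] = paghett$s
  sorted[6] = spaghett$
  sorted[7] = t$spaghet
  sorted[8] = tt$spaghe
sorted[2] = ett$spagh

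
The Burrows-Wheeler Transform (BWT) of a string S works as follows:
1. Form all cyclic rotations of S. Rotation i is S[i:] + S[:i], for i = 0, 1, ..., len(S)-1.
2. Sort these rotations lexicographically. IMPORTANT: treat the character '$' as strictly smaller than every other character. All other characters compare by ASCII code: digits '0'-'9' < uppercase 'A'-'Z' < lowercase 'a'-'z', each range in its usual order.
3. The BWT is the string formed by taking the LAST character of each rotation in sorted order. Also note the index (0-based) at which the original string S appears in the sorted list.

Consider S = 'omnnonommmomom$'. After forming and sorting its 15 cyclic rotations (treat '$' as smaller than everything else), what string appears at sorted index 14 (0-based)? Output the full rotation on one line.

Answer: onommmomom$omnn

Derivation:
All 15 rotations (rotation i = S[i:]+S[:i]):
  rot[0] = omnnonommmomom$
  rot[1] = mnnonommmomom$o
  rot[2] = nnonommmomom$om
  rot[3] = nonommmomom$omn
  rot[4] = onommmomom$omnn
  rot[5] = nommmomom$omnno
  rot[6] = ommmomom$omnnon
  rot[7] = mmmomom$omnnono
  rot[8] = mmomom$omnnonom
  rot[9] = momom$omnnonomm
  rot[10] = omom$omnnonommm
  rot[11] = mom$omnnonommmo
  rot[12] = om$omnnonommmom
  rot[13] = m$omnnonommmomo
  rot[14] = $omnnonommmomom
Sorted (with $ < everything):
  sorted[0] = $omnnonommmomom
  sorted[1] = m$omnnonommmomo
  sorted[2] = mmmomom$omnnono
  sorted[3] = mmomom$omnnonom
  sorted[4] = mnnonommmomom$o
  sorted[5] = mom$omnnonommmo
  sorted[6] = momom$omnnonomm
  sorted[7] = nnonommmomom$om
  sorted[8] = nommmomom$omnno
  sorted[9] = nonommmomom$omn
  sorted[10] = om$omnnonommmom
  sorted[11] = ommmomom$omnnon
  sorted[12] = omnnonommmomom$
  sorted[13] = omom$omnnonommm
  sorted[14] = onommmomom$omnn
sorted[14] = onommmomom$omnn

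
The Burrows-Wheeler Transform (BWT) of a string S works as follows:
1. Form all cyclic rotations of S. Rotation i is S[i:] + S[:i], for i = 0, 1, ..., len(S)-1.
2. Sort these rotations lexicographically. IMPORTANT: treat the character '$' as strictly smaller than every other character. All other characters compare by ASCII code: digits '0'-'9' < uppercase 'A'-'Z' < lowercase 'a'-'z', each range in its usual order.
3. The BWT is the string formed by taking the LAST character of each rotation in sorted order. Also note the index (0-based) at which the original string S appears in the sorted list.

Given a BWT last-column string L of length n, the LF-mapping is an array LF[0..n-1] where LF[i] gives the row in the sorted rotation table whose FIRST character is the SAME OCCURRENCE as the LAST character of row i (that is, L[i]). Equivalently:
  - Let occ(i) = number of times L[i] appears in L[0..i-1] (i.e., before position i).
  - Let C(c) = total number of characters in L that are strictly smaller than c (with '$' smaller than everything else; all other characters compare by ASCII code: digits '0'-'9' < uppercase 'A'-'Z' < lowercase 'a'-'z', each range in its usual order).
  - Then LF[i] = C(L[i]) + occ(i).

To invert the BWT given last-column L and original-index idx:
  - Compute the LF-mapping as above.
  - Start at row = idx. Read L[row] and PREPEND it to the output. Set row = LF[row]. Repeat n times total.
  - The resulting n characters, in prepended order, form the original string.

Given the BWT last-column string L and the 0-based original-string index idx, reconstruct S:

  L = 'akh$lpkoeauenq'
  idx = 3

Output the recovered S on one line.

LF mapping: 1 6 5 0 8 11 7 10 3 2 13 4 9 12
Walk LF starting at row 3, prepending L[row]:
  step 1: row=3, L[3]='$', prepend. Next row=LF[3]=0
  step 2: row=0, L[0]='a', prepend. Next row=LF[0]=1
  step 3: row=1, L[1]='k', prepend. Next row=LF[1]=6
  step 4: row=6, L[6]='k', prepend. Next row=LF[6]=7
  step 5: row=7, L[7]='o', prepend. Next row=LF[7]=10
  step 6: row=10, L[10]='u', prepend. Next row=LF[10]=13
  step 7: row=13, L[13]='q', prepend. Next row=LF[13]=12
  step 8: row=12, L[12]='n', prepend. Next row=LF[12]=9
  step 9: row=9, L[9]='a', prepend. Next row=LF[9]=2
  step 10: row=2, L[2]='h', prepend. Next row=LF[2]=5
  step 11: row=5, L[5]='p', prepend. Next row=LF[5]=11
  step 12: row=11, L[11]='e', prepend. Next row=LF[11]=4
  step 13: row=4, L[4]='l', prepend. Next row=LF[4]=8
  step 14: row=8, L[8]='e', prepend. Next row=LF[8]=3
Reversed output: elephanquokka$

Answer: elephanquokka$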